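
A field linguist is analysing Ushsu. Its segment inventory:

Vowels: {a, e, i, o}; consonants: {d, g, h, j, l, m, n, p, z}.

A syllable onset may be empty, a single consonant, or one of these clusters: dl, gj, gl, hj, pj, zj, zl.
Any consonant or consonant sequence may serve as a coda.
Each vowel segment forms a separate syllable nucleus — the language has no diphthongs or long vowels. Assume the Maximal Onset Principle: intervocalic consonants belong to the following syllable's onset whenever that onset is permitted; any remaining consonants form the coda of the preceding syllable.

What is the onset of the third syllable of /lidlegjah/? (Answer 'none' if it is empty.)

gj

Vowels present: i, e, a; each is a nucleus, giving 3 syllables.
V1 /i/ – V2 /e/: /dl/ — entire cluster is a permitted onset → onset /dl/, coda ∅.
V2 /e/ – V3 /a/: cluster /gj/ — /gj/ is itself a permitted onset, so the whole cluster goes right; preceding coda = ∅.
Syllabification: li.dle.gjah.
Syllable 3 is /gjah/: onset /gj/, nucleus /a/, coda /h/.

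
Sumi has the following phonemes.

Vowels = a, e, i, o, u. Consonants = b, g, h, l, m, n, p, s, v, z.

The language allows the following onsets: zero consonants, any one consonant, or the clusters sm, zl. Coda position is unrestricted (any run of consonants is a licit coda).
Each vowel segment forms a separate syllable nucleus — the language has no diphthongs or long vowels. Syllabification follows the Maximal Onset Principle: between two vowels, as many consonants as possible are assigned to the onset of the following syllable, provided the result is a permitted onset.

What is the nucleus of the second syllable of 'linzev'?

Nuclei (vowels): i, e → 2 syllables.
The second nucleus (vowel 2 from the left) is /e/.

e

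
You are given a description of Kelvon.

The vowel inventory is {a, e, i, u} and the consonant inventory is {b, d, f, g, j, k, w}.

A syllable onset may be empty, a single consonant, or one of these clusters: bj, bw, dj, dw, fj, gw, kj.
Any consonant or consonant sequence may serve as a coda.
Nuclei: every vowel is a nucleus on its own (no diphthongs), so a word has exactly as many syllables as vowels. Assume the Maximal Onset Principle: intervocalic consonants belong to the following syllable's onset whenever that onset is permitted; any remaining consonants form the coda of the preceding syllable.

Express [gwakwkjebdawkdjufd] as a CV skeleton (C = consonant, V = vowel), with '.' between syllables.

Vowels present: a, e, a, u; each is a nucleus, giving 4 syllables.
V1 /a/ – V2 /e/: /kwkj/ — longest licit onset from the right is /kj/, leaving /kw/ as coda.
V2 /e/ – V3 /a/: cluster /bd/ — the longest permitted-onset suffix is /d/; onset = /d/, preceding coda = /b/.
V3 /a/ – V4 /u/: /wkdj/ splits as /wk/ + /dj/ (/dj/ is the longest suffix that is a licit onset).
Result: gwakw.kjeb.dawk.djufd.
Mapping each syllable to C/V: /gwakw/ → CCVCC, /kjeb/ → CCVC, /dawk/ → CVCC, /djufd/ → CCVCC.

CCVCC.CCVC.CVCC.CCVCC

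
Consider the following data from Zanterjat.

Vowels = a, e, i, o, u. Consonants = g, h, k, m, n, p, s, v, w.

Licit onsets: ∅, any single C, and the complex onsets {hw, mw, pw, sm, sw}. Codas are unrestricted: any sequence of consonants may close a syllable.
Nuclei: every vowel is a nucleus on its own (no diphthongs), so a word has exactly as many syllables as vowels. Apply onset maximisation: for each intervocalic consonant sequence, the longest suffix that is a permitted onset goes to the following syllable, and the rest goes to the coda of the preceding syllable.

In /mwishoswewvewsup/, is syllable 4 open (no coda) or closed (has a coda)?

Nuclei (vowels): i, o, e, e, u → 5 syllables.
V1 /i/ – V2 /o/: /sh/ — longest licit onset from the right is /h/, leaving /s/ as coda.
V2 /o/ – V3 /e/: /sw/ is a licit onset in full, so it all attaches to the next syllable.
V3 /e/ – V4 /e/: cluster /wv/ — the longest permitted-onset suffix is /v/; onset = /v/, preceding coda = /w/.
V4 /e/ – V5 /u/: cluster /ws/ — the longest permitted-onset suffix is /s/; onset = /s/, preceding coda = /w/.
Syllabification: mwis.ho.swew.vew.sup.
Syllable 4 is /vew/ with coda /w/, so it is closed.

closed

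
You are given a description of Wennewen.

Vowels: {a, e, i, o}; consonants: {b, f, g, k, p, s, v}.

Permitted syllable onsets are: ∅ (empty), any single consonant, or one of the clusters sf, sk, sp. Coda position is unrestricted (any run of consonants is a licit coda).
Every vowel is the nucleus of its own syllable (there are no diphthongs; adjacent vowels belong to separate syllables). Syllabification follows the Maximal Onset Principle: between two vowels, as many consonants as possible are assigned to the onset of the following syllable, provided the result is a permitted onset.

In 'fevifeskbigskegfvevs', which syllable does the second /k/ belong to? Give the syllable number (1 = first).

Vowels present: e, i, e, i, e, e; each is a nucleus, giving 6 syllables.
V1 /e/ – V2 /i/: /v/ → onset of the next syllable (single consonants are always licit onsets).
V2 /i/ – V3 /e/: /f/ is a single consonant, so it becomes the next onset.
V3 /e/ – V4 /i/: cluster /skb/ — the longest permitted-onset suffix is /b/; onset = /b/, preceding coda = /sk/.
V4 /i/ – V5 /e/: cluster /gsk/ — the longest permitted-onset suffix is /sk/; onset = /sk/, preceding coda = /g/.
V5 /e/ – V6 /e/: /gfv/; trying suffixes from longest down, /v/ is the first permitted one, so coda /gf/ | onset /v/.
So the parse is fe.vi.fesk.big.skegf.vevs.
The second /k/ is in the onset of syllable 5 (/skegf/).

5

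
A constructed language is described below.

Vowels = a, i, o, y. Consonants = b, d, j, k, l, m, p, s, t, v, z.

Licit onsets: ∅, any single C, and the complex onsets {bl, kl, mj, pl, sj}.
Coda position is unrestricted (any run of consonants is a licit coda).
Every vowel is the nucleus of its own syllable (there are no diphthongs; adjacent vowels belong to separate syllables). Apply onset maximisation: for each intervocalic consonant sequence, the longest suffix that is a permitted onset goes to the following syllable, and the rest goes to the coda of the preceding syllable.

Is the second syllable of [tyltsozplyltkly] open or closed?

The vowels are y, o, y, y — 4 nuclei, so 4 syllables.
/y…o/ gap (V1→V2): /lts/ splits as /lt/ + /s/ (/s/ is the longest suffix that is a licit onset).
/o…y/ gap (V2→V3): /zpl/; trying suffixes from longest down, /pl/ is the first permitted one, so coda /z/ | onset /pl/.
/y…y/ gap (V3→V4): cluster /ltkl/ — the longest permitted-onset suffix is /kl/; onset = /kl/, preceding coda = /lt/.
Result: tylt.soz.plylt.kly.
Syllable 2 is /soz/ with coda /z/, so it is closed.

closed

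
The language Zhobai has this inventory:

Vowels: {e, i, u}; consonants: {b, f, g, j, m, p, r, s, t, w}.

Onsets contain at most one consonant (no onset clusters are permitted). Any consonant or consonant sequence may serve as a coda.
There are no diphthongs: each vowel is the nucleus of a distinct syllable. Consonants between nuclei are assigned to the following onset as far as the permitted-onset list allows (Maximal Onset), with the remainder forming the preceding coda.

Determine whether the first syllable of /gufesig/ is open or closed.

open

Nuclei (vowels): u, e, i → 3 syllables.
σ1/σ2 boundary: /f/ → onset of the next syllable (single consonants are always licit onsets).
σ2/σ3 boundary: just /s/ — single C goes to the following onset.
Syllabification: gu.fe.sig.
Syllable 1 is /gu/; it ends in its nucleus with no coda, so it is open.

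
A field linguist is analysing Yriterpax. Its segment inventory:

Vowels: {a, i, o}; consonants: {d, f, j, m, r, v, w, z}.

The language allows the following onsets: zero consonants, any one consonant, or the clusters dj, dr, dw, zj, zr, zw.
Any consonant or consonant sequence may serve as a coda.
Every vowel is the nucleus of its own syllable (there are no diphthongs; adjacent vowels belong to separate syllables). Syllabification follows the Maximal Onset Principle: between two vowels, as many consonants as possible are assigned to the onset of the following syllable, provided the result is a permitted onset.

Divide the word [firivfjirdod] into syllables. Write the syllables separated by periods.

The vowels are i, i, i, o — 4 nuclei, so 4 syllables.
Between /i/ (V1) and /i/ (V2): /r/ → onset of the next syllable (single consonants are always licit onsets).
Between /i/ (V2) and /i/ (V3): /vfj/ splits as /vf/ + /j/ (/j/ is the longest suffix that is a licit onset).
Between /i/ (V3) and /o/ (V4): /rd/; trying suffixes from longest down, /d/ is the first permitted one, so coda /r/ | onset /d/.

fi.rivf.jir.dod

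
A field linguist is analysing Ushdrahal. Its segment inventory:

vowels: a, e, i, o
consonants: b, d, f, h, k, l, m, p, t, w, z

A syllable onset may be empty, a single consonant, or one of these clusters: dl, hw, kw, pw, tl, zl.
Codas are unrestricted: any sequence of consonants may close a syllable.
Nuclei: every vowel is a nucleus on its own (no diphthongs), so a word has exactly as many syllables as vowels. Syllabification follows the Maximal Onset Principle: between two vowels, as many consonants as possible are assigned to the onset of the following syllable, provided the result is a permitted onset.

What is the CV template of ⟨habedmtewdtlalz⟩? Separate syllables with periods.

CV.CVCC.CVCC.CCVCC

The vowels are a, e, e, a — 4 nuclei, so 4 syllables.
σ1/σ2 boundary: just /b/ — single C goes to the following onset.
σ2/σ3 boundary: /dmt/ — longest licit onset from the right is /t/, leaving /dm/ as coda.
σ3/σ4 boundary: /wdtl/; trying suffixes from longest down, /tl/ is the first permitted one, so coda /wd/ | onset /tl/.
Syllabification: ha.bedm.tewd.tlalz.
Mapping each syllable to C/V: /ha/ → CV, /bedm/ → CVCC, /tewd/ → CVCC, /tlalz/ → CCVCC.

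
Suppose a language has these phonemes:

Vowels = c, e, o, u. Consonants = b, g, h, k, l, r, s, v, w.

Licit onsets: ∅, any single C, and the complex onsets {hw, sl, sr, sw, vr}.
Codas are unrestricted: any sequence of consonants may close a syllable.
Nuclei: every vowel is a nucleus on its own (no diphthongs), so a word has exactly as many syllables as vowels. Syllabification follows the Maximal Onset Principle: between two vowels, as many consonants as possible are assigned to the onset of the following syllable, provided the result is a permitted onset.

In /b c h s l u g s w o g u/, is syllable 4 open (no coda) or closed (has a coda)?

open

The vowels are c, u, o, u — 4 nuclei, so 4 syllables.
σ1/σ2 boundary: /hsl/ splits as /h/ + /sl/ (/sl/ is the longest suffix that is a licit onset).
σ2/σ3 boundary: /gsw/ splits as /g/ + /sw/ (/sw/ is the longest suffix that is a licit onset).
σ3/σ4 boundary: just /g/ — single C goes to the following onset.
So the parse is bch.slug.swo.gu.
Syllable 4 is /gu/; it ends in its nucleus with no coda, so it is open.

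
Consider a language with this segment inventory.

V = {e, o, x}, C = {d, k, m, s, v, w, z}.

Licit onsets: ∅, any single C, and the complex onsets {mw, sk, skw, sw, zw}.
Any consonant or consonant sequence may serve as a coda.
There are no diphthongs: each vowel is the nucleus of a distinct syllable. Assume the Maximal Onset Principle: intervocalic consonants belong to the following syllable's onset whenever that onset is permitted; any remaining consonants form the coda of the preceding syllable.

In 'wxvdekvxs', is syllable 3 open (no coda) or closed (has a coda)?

Vowels present: x, e, x; each is a nucleus, giving 3 syllables.
V1 /x/ – V2 /e/: /vd/ splits as /v/ + /d/ (/d/ is the longest suffix that is a licit onset).
V2 /e/ – V3 /x/: /kv/ splits as /k/ + /v/ (/v/ is the longest suffix that is a licit onset).
So the parse is wxv.dek.vxs.
Syllable 3 is /vxs/ with coda /s/, so it is closed.

closed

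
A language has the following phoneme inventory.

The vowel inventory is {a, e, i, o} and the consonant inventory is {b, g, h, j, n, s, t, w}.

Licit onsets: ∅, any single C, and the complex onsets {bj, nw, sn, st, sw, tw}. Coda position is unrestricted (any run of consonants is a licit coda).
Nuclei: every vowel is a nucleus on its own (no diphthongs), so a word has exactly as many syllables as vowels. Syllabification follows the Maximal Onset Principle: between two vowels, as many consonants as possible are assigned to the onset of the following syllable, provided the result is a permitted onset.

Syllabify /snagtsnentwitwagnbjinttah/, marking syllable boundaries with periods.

Vowels present: a, e, i, a, i, a; each is a nucleus, giving 6 syllables.
σ1/σ2 boundary: /gtsn/ splits as /gt/ + /sn/ (/sn/ is the longest suffix that is a licit onset).
σ2/σ3 boundary: /ntw/ splits as /n/ + /tw/ (/tw/ is the longest suffix that is a licit onset).
σ3/σ4 boundary: cluster /tw/ — /tw/ is itself a permitted onset, so the whole cluster goes right; preceding coda = ∅.
σ4/σ5 boundary: cluster /gnbj/ — the longest permitted-onset suffix is /bj/; onset = /bj/, preceding coda = /gn/.
σ5/σ6 boundary: /ntt/ splits as /nt/ + /t/ (/t/ is the longest suffix that is a licit onset).

snagt.snen.twi.twagn.bjint.tah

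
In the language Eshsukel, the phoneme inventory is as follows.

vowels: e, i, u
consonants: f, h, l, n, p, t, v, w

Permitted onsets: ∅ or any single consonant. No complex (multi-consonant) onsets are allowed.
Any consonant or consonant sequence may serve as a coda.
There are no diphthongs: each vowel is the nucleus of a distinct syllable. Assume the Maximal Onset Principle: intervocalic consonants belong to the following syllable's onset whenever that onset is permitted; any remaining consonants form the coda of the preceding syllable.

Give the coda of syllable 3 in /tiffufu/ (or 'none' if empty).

none

Nuclei (vowels): i, u, u → 3 syllables.
σ1/σ2 boundary: /ff/; trying suffixes from longest down, /f/ is the first permitted one, so coda /f/ | onset /f/.
σ2/σ3 boundary: just /f/ — single C goes to the following onset.
Result: tif.fu.fu.
Syllable 3 is /fu/: onset /f/, nucleus /u/, coda ∅.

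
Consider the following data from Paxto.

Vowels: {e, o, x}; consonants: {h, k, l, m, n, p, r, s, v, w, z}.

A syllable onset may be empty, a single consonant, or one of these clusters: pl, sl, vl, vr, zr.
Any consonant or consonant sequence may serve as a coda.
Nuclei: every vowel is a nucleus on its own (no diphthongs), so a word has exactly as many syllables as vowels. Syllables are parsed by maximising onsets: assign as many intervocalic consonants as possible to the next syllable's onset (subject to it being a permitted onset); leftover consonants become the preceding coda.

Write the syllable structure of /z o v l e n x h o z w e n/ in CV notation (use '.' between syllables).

Vowels present: o, e, x, o, e; each is a nucleus, giving 5 syllables.
/o…e/ gap (V1→V2): /vl/ — entire cluster is a permitted onset → onset /vl/, coda ∅.
/e…x/ gap (V2→V3): /n/ is a single consonant, so it becomes the next onset.
/x…o/ gap (V3→V4): just /h/ — single C goes to the following onset.
/o…e/ gap (V4→V5): /zw/ splits as /z/ + /w/ (/w/ is the longest suffix that is a licit onset).
Syllabification: zo.vle.nx.hoz.wen.
Mapping each syllable to C/V: /zo/ → CV, /vle/ → CCV, /nx/ → CV, /hoz/ → CVC, /wen/ → CVC.

CV.CCV.CV.CVC.CVC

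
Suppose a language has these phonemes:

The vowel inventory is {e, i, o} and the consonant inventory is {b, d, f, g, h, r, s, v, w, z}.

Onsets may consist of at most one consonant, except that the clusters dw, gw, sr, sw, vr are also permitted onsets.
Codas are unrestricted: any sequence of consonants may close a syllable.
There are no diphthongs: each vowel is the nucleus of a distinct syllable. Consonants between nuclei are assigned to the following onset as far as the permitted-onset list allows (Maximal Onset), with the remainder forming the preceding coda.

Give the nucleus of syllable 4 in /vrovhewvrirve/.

e

Vowels present: o, e, i, e; each is a nucleus, giving 4 syllables.
The fourth nucleus (vowel 4 from the left) is /e/.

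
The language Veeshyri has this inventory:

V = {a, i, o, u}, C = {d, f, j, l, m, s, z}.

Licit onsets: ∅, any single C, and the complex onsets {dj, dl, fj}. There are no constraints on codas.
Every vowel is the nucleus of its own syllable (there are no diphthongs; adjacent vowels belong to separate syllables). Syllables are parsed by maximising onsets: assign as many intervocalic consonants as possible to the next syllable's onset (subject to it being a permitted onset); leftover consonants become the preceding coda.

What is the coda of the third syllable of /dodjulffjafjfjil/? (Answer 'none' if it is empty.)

fj

The vowels are o, u, a, i — 4 nuclei, so 4 syllables.
σ1/σ2 boundary: /dj/ is a licit onset in full, so it all attaches to the next syllable.
σ2/σ3 boundary: cluster /lffj/ — the longest permitted-onset suffix is /fj/; onset = /fj/, preceding coda = /lf/.
σ3/σ4 boundary: /fjfj/ — longest licit onset from the right is /fj/, leaving /fj/ as coda.
So the parse is do.djulf.fjafj.fjil.
Syllable 3 is /fjafj/: onset /fj/, nucleus /a/, coda /fj/.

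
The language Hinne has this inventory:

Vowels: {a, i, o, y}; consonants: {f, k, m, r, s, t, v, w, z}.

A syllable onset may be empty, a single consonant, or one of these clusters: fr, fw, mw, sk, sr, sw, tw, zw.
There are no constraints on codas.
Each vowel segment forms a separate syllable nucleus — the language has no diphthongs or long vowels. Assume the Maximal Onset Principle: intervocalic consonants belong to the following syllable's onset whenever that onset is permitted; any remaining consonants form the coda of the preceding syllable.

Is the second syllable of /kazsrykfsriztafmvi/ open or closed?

closed

Vowels present: a, y, i, a, i; each is a nucleus, giving 5 syllables.
Between /a/ (V1) and /y/ (V2): /zsr/ — longest licit onset from the right is /sr/, leaving /z/ as coda.
Between /y/ (V2) and /i/ (V3): /kfsr/; trying suffixes from longest down, /sr/ is the first permitted one, so coda /kf/ | onset /sr/.
Between /i/ (V3) and /a/ (V4): cluster /zt/ — the longest permitted-onset suffix is /t/; onset = /t/, preceding coda = /z/.
Between /a/ (V4) and /i/ (V5): cluster /fmv/ — the longest permitted-onset suffix is /v/; onset = /v/, preceding coda = /fm/.
Syllabification: kaz.srykf.sriz.tafm.vi.
Syllable 2 is /srykf/ with coda /kf/, so it is closed.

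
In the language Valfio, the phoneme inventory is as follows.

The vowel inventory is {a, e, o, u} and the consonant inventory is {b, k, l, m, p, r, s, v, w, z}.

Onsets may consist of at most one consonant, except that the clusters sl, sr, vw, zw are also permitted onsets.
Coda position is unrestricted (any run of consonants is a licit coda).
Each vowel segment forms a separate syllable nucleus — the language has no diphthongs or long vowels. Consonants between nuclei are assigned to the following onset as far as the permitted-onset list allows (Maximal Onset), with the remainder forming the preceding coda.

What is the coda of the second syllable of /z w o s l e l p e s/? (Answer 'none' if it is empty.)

l

The vowels are o, e, e — 3 nuclei, so 3 syllables.
σ1/σ2 boundary: /sl/ is a licit onset in full, so it all attaches to the next syllable.
σ2/σ3 boundary: /lp/; trying suffixes from longest down, /p/ is the first permitted one, so coda /l/ | onset /p/.
Result: zwo.slel.pes.
Syllable 2 is /slel/: onset /sl/, nucleus /e/, coda /l/.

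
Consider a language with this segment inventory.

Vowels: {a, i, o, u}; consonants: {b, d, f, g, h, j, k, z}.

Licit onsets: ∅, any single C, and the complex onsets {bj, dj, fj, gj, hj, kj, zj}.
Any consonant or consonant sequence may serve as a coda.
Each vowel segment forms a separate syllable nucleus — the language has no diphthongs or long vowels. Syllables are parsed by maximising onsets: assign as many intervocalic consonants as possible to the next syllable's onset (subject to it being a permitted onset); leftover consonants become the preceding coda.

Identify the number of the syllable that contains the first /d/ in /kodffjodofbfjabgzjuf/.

1

Nuclei (vowels): o, o, o, a, u → 5 syllables.
σ1/σ2 boundary: /dffj/ — longest licit onset from the right is /fj/, leaving /df/ as coda.
σ2/σ3 boundary: /d/ is a single consonant, so it becomes the next onset.
σ3/σ4 boundary: /fbfj/ splits as /fb/ + /fj/ (/fj/ is the longest suffix that is a licit onset).
σ4/σ5 boundary: /bgzj/ — longest licit onset from the right is /zj/, leaving /bg/ as coda.
So the parse is kodf.fjo.dofb.fjabg.zjuf.
The first /d/ is in the coda of syllable 1 (/kodf/).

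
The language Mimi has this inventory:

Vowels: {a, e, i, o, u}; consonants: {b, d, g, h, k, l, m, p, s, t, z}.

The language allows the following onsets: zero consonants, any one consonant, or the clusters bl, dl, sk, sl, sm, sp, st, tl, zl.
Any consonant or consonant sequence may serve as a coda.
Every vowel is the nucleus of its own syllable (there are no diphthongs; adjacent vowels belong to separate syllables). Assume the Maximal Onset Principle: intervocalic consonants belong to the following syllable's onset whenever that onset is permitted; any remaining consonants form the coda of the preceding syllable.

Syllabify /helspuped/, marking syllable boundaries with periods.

hel.spu.ped

Vowels present: e, u, e; each is a nucleus, giving 3 syllables.
σ1/σ2 boundary: /lsp/ — longest licit onset from the right is /sp/, leaving /l/ as coda.
σ2/σ3 boundary: /p/ → onset of the next syllable (single consonants are always licit onsets).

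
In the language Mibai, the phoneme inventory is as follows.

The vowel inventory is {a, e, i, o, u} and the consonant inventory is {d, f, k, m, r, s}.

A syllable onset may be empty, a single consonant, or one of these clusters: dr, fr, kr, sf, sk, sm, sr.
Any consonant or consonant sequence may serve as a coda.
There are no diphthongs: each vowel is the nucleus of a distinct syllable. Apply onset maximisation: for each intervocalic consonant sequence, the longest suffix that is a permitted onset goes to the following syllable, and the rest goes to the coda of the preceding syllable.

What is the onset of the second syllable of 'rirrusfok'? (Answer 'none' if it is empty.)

r

Vowels present: i, u, o; each is a nucleus, giving 3 syllables.
V1 /i/ – V2 /u/: /rr/ splits as /r/ + /r/ (/r/ is the longest suffix that is a licit onset).
V2 /u/ – V3 /o/: /sf/ is a licit onset in full, so it all attaches to the next syllable.
Syllabification: rir.ru.sfok.
Syllable 2 is /ru/: onset /r/, nucleus /u/, coda ∅.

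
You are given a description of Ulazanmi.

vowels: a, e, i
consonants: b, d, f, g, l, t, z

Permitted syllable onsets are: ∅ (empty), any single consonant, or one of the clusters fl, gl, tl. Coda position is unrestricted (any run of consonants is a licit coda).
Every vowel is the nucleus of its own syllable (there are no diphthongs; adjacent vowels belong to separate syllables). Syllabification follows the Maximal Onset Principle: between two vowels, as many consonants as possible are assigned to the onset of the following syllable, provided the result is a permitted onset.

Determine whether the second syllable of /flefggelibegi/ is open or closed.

Nuclei (vowels): e, e, i, e, i → 5 syllables.
/e…e/ gap (V1→V2): /fgg/ splits as /fg/ + /g/ (/g/ is the longest suffix that is a licit onset).
/e…i/ gap (V2→V3): /l/ is a single consonant, so it becomes the next onset.
/i…e/ gap (V3→V4): /b/ → onset of the next syllable (single consonants are always licit onsets).
/e…i/ gap (V4→V5): /g/ → onset of the next syllable (single consonants are always licit onsets).
Result: flefg.ge.li.be.gi.
Syllable 2 is /ge/; it ends in its nucleus with no coda, so it is open.

open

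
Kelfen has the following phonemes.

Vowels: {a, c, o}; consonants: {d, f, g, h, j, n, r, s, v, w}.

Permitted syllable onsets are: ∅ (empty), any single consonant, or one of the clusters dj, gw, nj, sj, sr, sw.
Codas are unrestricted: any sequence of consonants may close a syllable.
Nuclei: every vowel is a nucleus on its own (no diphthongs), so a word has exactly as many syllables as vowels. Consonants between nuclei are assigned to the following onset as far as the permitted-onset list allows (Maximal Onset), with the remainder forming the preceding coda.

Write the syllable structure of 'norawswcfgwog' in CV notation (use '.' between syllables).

CV.CVC.CCVC.CCVC

Nuclei (vowels): o, a, c, o → 4 syllables.
/o…a/ gap (V1→V2): /r/ is a single consonant, so it becomes the next onset.
/a…c/ gap (V2→V3): /wsw/; trying suffixes from longest down, /sw/ is the first permitted one, so coda /w/ | onset /sw/.
/c…o/ gap (V3→V4): /fgw/ — longest licit onset from the right is /gw/, leaving /f/ as coda.
Putting it together: no.raw.swcf.gwog.
Mapping each syllable to C/V: /no/ → CV, /raw/ → CVC, /swcf/ → CCVC, /gwog/ → CCVC.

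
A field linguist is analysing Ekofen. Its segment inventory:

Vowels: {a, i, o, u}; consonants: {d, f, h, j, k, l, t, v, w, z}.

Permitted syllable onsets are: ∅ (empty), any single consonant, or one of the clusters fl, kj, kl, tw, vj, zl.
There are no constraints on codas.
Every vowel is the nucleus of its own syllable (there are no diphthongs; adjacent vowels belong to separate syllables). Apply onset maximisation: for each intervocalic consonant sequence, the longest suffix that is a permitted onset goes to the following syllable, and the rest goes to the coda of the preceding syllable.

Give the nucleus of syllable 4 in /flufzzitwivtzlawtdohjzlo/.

The vowels are u, i, i, a, o, o — 6 nuclei, so 6 syllables.
The fourth nucleus (vowel 4 from the left) is /a/.

a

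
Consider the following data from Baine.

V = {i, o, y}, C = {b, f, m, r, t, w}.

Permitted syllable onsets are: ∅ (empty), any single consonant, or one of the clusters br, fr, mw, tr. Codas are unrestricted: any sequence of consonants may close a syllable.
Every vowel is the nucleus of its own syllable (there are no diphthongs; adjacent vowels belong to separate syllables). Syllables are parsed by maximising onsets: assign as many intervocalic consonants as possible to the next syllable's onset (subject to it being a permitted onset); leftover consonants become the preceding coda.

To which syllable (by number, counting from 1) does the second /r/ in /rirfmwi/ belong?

1

Nuclei (vowels): i, i → 2 syllables.
σ1/σ2 boundary: cluster /rfmw/ — the longest permitted-onset suffix is /mw/; onset = /mw/, preceding coda = /rf/.
Putting it together: rirf.mwi.
The second /r/ is in the coda of syllable 1 (/rirf/).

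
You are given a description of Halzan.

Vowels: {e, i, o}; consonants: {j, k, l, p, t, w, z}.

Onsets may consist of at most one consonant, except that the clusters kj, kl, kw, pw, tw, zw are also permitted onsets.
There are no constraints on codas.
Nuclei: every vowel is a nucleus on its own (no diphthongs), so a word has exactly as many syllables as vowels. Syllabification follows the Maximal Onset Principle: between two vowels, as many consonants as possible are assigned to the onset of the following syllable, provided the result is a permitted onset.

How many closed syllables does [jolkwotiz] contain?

Vowels present: o, o, i; each is a nucleus, giving 3 syllables.
V1 /o/ – V2 /o/: /lkw/ splits as /l/ + /kw/ (/kw/ is the longest suffix that is a licit onset).
V2 /o/ – V3 /i/: /t/ is a single consonant, so it becomes the next onset.
So the parse is jol.kwo.tiz.
Classifying each syllable: /jol/ (closed), /kwo/ (open), /tiz/ (closed).
Closed syllables: 2.

2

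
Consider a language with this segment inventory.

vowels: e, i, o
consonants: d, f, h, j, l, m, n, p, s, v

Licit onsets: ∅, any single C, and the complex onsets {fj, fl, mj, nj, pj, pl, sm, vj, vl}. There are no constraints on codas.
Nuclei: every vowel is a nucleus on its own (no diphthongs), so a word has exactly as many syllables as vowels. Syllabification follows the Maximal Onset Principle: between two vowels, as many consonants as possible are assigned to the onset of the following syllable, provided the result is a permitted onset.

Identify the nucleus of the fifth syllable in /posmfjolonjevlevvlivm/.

The vowels are o, o, o, e, e, i — 6 nuclei, so 6 syllables.
The fifth nucleus (vowel 5 from the left) is /e/.

e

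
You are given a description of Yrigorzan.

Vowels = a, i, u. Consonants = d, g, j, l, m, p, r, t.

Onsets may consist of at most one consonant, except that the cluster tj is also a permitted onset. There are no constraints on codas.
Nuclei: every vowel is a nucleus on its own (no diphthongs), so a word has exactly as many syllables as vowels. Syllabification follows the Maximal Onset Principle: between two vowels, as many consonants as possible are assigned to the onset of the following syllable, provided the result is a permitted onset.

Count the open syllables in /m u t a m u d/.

2

Nuclei (vowels): u, a, u → 3 syllables.
/u…a/ gap (V1→V2): just /t/ — single C goes to the following onset.
/a…u/ gap (V2→V3): just /m/ — single C goes to the following onset.
Putting it together: mu.ta.mud.
Classifying each syllable: /mu/ (open), /ta/ (open), /mud/ (closed).
Open syllables: 2.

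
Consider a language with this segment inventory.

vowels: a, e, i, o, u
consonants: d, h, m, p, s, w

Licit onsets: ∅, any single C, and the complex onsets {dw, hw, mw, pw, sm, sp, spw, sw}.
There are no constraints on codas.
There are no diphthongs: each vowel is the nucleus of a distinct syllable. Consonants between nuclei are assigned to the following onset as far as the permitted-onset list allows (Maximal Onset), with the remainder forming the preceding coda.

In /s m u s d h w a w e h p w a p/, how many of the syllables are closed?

3

Vowels present: u, a, e, a; each is a nucleus, giving 4 syllables.
V1 /u/ – V2 /a/: /sdhw/ — longest licit onset from the right is /hw/, leaving /sd/ as coda.
V2 /a/ – V3 /e/: just /w/ — single C goes to the following onset.
V3 /e/ – V4 /a/: cluster /hpw/ — the longest permitted-onset suffix is /pw/; onset = /pw/, preceding coda = /h/.
Syllabification: smusd.hwa.weh.pwap.
Classifying each syllable: /smusd/ (closed), /hwa/ (open), /weh/ (closed), /pwap/ (closed).
Closed syllables: 3.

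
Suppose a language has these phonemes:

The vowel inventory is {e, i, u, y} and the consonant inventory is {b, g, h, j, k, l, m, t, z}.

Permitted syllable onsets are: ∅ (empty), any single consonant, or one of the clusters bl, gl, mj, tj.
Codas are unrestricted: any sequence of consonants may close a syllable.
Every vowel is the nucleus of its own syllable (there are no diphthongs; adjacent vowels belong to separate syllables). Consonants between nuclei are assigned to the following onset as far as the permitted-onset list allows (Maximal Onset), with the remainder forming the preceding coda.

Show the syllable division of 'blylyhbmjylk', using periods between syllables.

bly.lyhb.mjylk

The vowels are y, y, y — 3 nuclei, so 3 syllables.
/y…y/ gap (V1→V2): /l/ → onset of the next syllable (single consonants are always licit onsets).
/y…y/ gap (V2→V3): /hbmj/ splits as /hb/ + /mj/ (/mj/ is the longest suffix that is a licit onset).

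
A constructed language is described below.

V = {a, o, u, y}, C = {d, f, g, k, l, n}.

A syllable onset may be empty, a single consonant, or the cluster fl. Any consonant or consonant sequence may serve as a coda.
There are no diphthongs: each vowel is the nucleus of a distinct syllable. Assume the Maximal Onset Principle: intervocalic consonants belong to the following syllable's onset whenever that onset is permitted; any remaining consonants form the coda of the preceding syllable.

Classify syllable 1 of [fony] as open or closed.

Vowels present: o, y; each is a nucleus, giving 2 syllables.
Between /o/ (V1) and /y/ (V2): just /n/ — single C goes to the following onset.
Putting it together: fo.ny.
Syllable 1 is /fo/; it ends in its nucleus with no coda, so it is open.

open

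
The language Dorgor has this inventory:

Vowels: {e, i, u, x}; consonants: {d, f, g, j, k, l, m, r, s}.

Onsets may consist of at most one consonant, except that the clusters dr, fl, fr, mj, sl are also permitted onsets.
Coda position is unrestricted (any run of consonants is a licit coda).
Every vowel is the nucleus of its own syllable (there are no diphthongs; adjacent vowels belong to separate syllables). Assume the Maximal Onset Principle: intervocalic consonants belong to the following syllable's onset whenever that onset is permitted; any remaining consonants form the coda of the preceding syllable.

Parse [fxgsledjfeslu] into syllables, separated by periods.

fxg.sledj.fe.slu

The vowels are x, e, e, u — 4 nuclei, so 4 syllables.
σ1/σ2 boundary: /gsl/ splits as /g/ + /sl/ (/sl/ is the longest suffix that is a licit onset).
σ2/σ3 boundary: /djf/ — longest licit onset from the right is /f/, leaving /dj/ as coda.
σ3/σ4 boundary: /sl/ is a licit onset in full, so it all attaches to the next syllable.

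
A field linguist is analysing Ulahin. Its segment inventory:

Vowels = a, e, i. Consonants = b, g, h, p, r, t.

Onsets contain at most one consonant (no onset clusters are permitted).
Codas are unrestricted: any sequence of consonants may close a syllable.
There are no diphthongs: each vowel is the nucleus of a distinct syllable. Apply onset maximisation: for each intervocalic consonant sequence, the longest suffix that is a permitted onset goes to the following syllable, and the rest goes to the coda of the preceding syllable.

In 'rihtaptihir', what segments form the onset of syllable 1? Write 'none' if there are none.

Nuclei (vowels): i, a, i, i → 4 syllables.
V1 /i/ – V2 /a/: cluster /ht/ — the longest permitted-onset suffix is /t/; onset = /t/, preceding coda = /h/.
V2 /a/ – V3 /i/: /pt/ — longest licit onset from the right is /t/, leaving /p/ as coda.
V3 /i/ – V4 /i/: just /h/ — single C goes to the following onset.
Result: rih.tap.ti.hir.
Syllable 1 is /rih/: onset /r/, nucleus /i/, coda /h/.

r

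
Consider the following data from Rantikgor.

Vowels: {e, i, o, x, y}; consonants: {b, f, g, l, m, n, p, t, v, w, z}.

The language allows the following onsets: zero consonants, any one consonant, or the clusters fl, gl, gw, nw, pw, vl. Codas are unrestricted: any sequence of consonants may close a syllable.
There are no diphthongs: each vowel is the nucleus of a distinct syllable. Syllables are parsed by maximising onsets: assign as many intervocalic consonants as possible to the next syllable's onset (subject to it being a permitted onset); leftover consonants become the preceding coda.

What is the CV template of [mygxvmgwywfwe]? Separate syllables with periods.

Nuclei (vowels): y, x, y, e → 4 syllables.
σ1/σ2 boundary: /g/ is a single consonant, so it becomes the next onset.
σ2/σ3 boundary: /vmgw/; trying suffixes from longest down, /gw/ is the first permitted one, so coda /vm/ | onset /gw/.
σ3/σ4 boundary: /wfw/ splits as /wf/ + /w/ (/w/ is the longest suffix that is a licit onset).
Putting it together: my.gxvm.gwywf.we.
Mapping each syllable to C/V: /my/ → CV, /gxvm/ → CVCC, /gwywf/ → CCVCC, /we/ → CV.

CV.CVCC.CCVCC.CV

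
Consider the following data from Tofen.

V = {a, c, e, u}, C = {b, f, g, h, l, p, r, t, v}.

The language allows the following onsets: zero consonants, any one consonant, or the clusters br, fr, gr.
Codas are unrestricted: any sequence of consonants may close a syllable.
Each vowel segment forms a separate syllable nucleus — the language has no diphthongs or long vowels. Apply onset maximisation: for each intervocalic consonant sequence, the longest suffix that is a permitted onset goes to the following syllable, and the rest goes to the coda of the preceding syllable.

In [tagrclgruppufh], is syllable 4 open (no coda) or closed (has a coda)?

closed

Nuclei (vowels): a, c, u, u → 4 syllables.
/a…c/ gap (V1→V2): /gr/ is a licit onset in full, so it all attaches to the next syllable.
/c…u/ gap (V2→V3): /lgr/ splits as /l/ + /gr/ (/gr/ is the longest suffix that is a licit onset).
/u…u/ gap (V3→V4): /pp/ — longest licit onset from the right is /p/, leaving /p/ as coda.
Result: ta.grcl.grup.pufh.
Syllable 4 is /pufh/ with coda /fh/, so it is closed.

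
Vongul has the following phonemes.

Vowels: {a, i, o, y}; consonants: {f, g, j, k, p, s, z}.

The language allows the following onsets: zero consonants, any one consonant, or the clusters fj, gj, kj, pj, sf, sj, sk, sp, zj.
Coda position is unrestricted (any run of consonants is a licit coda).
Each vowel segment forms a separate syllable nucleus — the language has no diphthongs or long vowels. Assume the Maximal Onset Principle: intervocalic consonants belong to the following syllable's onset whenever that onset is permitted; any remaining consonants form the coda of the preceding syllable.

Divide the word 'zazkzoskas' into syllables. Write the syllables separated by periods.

The vowels are a, o, a — 3 nuclei, so 3 syllables.
Between /a/ (V1) and /o/ (V2): cluster /zkz/ — the longest permitted-onset suffix is /z/; onset = /z/, preceding coda = /zk/.
Between /o/ (V2) and /a/ (V3): /sk/ is a licit onset in full, so it all attaches to the next syllable.

zazk.zo.skas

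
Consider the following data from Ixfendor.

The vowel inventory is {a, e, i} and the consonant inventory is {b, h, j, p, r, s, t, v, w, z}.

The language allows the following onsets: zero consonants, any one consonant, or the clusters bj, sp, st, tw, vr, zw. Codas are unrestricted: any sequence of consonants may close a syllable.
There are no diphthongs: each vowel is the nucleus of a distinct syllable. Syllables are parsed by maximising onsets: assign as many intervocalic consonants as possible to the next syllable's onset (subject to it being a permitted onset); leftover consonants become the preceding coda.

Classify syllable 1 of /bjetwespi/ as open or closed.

open

Vowels present: e, e, i; each is a nucleus, giving 3 syllables.
/e…e/ gap (V1→V2): /tw/ — entire cluster is a permitted onset → onset /tw/, coda ∅.
/e…i/ gap (V2→V3): /sp/ — entire cluster is a permitted onset → onset /sp/, coda ∅.
Putting it together: bje.twe.spi.
Syllable 1 is /bje/; it ends in its nucleus with no coda, so it is open.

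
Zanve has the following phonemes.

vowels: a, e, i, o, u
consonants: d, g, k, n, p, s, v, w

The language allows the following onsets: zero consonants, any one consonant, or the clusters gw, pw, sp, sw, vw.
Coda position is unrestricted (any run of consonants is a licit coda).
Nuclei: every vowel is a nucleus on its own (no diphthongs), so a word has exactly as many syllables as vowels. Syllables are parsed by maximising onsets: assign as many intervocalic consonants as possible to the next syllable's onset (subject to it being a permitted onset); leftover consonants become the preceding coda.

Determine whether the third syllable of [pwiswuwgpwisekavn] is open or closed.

open

The vowels are i, u, i, e, a — 5 nuclei, so 5 syllables.
V1 /i/ – V2 /u/: cluster /sw/ — /sw/ is itself a permitted onset, so the whole cluster goes right; preceding coda = ∅.
V2 /u/ – V3 /i/: /wgpw/ — longest licit onset from the right is /pw/, leaving /wg/ as coda.
V3 /i/ – V4 /e/: /s/ → onset of the next syllable (single consonants are always licit onsets).
V4 /e/ – V5 /a/: /k/ is a single consonant, so it becomes the next onset.
So the parse is pwi.swuwg.pwi.se.kavn.
Syllable 3 is /pwi/; it ends in its nucleus with no coda, so it is open.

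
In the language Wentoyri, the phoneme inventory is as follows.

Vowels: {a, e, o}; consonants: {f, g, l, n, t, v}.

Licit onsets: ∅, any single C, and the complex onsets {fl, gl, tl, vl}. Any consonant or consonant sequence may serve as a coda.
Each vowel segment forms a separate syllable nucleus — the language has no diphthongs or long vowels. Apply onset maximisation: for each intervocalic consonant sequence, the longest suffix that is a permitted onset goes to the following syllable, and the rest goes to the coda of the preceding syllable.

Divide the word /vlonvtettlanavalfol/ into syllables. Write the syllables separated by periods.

The vowels are o, e, a, a, a, o — 6 nuclei, so 6 syllables.
σ1/σ2 boundary: /nvt/ splits as /nv/ + /t/ (/t/ is the longest suffix that is a licit onset).
σ2/σ3 boundary: /ttl/; trying suffixes from longest down, /tl/ is the first permitted one, so coda /t/ | onset /tl/.
σ3/σ4 boundary: just /n/ — single C goes to the following onset.
σ4/σ5 boundary: just /v/ — single C goes to the following onset.
σ5/σ6 boundary: /lf/; trying suffixes from longest down, /f/ is the first permitted one, so coda /l/ | onset /f/.

vlonv.tet.tla.na.val.fol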